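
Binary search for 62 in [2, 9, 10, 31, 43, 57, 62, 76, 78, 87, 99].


Step 1: lo=0, hi=10, mid=5, val=57
Step 2: lo=6, hi=10, mid=8, val=78
Step 3: lo=6, hi=7, mid=6, val=62

Found at index 6


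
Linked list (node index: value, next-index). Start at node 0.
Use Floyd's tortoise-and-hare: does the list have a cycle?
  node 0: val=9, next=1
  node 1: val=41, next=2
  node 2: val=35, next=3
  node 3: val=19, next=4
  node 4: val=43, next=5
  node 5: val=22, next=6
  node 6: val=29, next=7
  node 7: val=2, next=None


Floyd's tortoise (slow, +1) and hare (fast, +2):
  init: slow=0, fast=0
  step 1: slow=1, fast=2
  step 2: slow=2, fast=4
  step 3: slow=3, fast=6
  step 4: fast 6->7->None, no cycle

Cycle: no


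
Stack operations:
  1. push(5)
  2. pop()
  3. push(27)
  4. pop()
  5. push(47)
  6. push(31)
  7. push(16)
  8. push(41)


push(5) -> [5]
pop()->5, []
push(27) -> [27]
pop()->27, []
push(47) -> [47]
push(31) -> [47, 31]
push(16) -> [47, 31, 16]
push(41) -> [47, 31, 16, 41]

Final stack: [47, 31, 16, 41]


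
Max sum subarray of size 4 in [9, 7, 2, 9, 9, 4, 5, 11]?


[0:4]: 27
[1:5]: 27
[2:6]: 24
[3:7]: 27
[4:8]: 29

Max: 29 at [4:8]


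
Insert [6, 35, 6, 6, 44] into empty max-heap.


Insert 6: [6]
Insert 35: [35, 6]
Insert 6: [35, 6, 6]
Insert 6: [35, 6, 6, 6]
Insert 44: [44, 35, 6, 6, 6]

Final heap: [44, 35, 6, 6, 6]


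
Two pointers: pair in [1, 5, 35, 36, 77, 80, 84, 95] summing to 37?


lo=0(1)+hi=7(95)=96
lo=0(1)+hi=6(84)=85
lo=0(1)+hi=5(80)=81
lo=0(1)+hi=4(77)=78
lo=0(1)+hi=3(36)=37

Yes: 1+36=37


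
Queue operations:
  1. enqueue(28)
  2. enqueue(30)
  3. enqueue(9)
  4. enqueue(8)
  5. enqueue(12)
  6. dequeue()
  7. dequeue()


enqueue(28) -> [28]
enqueue(30) -> [28, 30]
enqueue(9) -> [28, 30, 9]
enqueue(8) -> [28, 30, 9, 8]
enqueue(12) -> [28, 30, 9, 8, 12]
dequeue()->28, [30, 9, 8, 12]
dequeue()->30, [9, 8, 12]

Final queue: [9, 8, 12]


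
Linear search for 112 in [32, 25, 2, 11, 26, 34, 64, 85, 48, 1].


i=0: 32!=112
i=1: 25!=112
i=2: 2!=112
i=3: 11!=112
i=4: 26!=112
i=5: 34!=112
i=6: 64!=112
i=7: 85!=112
i=8: 48!=112
i=9: 1!=112

Not found, 10 comps


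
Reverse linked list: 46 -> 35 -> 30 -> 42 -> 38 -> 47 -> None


Step 1: curr=46, set curr.next=prev(None) | reversed so far: 46
Step 2: curr=35, set curr.next=prev(46) | reversed so far: 35 -> 46
Step 3: curr=30, set curr.next=prev(35) | reversed so far: 30 -> 35 -> 46
Step 4: curr=42, set curr.next=prev(30) | reversed so far: 42 -> 30 -> 35 -> 46
Step 5: curr=38, set curr.next=prev(42) | reversed so far: 38 -> 42 -> 30 -> 35 -> 46
Step 6: curr=47, set curr.next=prev(38) | reversed so far: 47 -> 38 -> 42 -> 30 -> 35 -> 46

47 -> 38 -> 42 -> 30 -> 35 -> 46 -> None


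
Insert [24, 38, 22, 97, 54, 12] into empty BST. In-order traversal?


Insert 24: root
Insert 38: R from 24
Insert 22: L from 24
Insert 97: R from 24 -> R from 38
Insert 54: R from 24 -> R from 38 -> L from 97
Insert 12: L from 24 -> L from 22

In-order: [12, 22, 24, 38, 54, 97]


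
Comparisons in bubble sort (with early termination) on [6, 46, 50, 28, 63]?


Algorithm: bubble sort (with early termination)
Input: [6, 46, 50, 28, 63]
Sorted: [6, 28, 46, 50, 63]

9


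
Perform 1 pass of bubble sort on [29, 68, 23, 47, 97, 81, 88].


Initial: [29, 68, 23, 47, 97, 81, 88]
Pass 1: [29, 23, 47, 68, 81, 88, 97] (4 swaps)

After 1 pass: [29, 23, 47, 68, 81, 88, 97]


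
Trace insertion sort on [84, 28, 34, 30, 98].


Initial: [84, 28, 34, 30, 98]
Insert 28: [28, 84, 34, 30, 98]
Insert 34: [28, 34, 84, 30, 98]
Insert 30: [28, 30, 34, 84, 98]
Insert 98: [28, 30, 34, 84, 98]

Sorted: [28, 30, 34, 84, 98]


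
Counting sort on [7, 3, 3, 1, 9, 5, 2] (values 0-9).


Input: [7, 3, 3, 1, 9, 5, 2]
Counts: [0, 1, 1, 2, 0, 1, 0, 1, 0, 1]

Sorted: [1, 2, 3, 3, 5, 7, 9]


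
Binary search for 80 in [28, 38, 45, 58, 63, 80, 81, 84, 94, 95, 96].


Step 1: lo=0, hi=10, mid=5, val=80

Found at index 5


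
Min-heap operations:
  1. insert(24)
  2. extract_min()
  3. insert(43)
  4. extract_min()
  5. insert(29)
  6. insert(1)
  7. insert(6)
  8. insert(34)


insert(24) -> [24]
extract_min()->24, []
insert(43) -> [43]
extract_min()->43, []
insert(29) -> [29]
insert(1) -> [1, 29]
insert(6) -> [1, 29, 6]
insert(34) -> [1, 29, 6, 34]

Final heap: [1, 29, 6, 34]


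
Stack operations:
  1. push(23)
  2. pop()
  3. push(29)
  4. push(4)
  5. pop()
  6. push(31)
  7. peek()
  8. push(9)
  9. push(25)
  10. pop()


push(23) -> [23]
pop()->23, []
push(29) -> [29]
push(4) -> [29, 4]
pop()->4, [29]
push(31) -> [29, 31]
peek()->31
push(9) -> [29, 31, 9]
push(25) -> [29, 31, 9, 25]
pop()->25, [29, 31, 9]

Final stack: [29, 31, 9]


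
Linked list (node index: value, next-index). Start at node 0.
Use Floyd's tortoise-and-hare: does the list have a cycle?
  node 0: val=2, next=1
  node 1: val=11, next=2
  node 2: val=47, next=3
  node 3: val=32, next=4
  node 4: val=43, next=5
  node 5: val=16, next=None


Floyd's tortoise (slow, +1) and hare (fast, +2):
  init: slow=0, fast=0
  step 1: slow=1, fast=2
  step 2: slow=2, fast=4
  step 3: fast 4->5->None, no cycle

Cycle: no


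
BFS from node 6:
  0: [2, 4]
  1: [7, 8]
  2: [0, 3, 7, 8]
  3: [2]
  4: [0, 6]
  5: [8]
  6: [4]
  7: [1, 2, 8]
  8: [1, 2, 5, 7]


Visit 6, enqueue [4]
Visit 4, enqueue [0]
Visit 0, enqueue [2]
Visit 2, enqueue [3, 7, 8]
Visit 3, enqueue []
Visit 7, enqueue [1]
Visit 8, enqueue [5]
Visit 1, enqueue []
Visit 5, enqueue []

BFS order: [6, 4, 0, 2, 3, 7, 8, 1, 5]


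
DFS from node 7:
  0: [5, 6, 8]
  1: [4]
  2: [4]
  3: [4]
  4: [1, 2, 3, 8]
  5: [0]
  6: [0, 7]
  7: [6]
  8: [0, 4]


Visit 7, push [6]
Visit 6, push [0]
Visit 0, push [8, 5]
Visit 5, push []
Visit 8, push [4]
Visit 4, push [3, 2, 1]
Visit 1, push []
Visit 2, push []
Visit 3, push []

DFS order: [7, 6, 0, 5, 8, 4, 1, 2, 3]


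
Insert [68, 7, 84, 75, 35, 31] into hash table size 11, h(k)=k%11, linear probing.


Insert 68: h=2 -> slot 2
Insert 7: h=7 -> slot 7
Insert 84: h=7, 1 probes -> slot 8
Insert 75: h=9 -> slot 9
Insert 35: h=2, 1 probes -> slot 3
Insert 31: h=9, 1 probes -> slot 10

Table: [None, None, 68, 35, None, None, None, 7, 84, 75, 31]


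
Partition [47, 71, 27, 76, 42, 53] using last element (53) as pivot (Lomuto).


Pivot: 53
  47 <= 53: advance i (no swap)
  27 <= 53: swap -> [47, 27, 71, 76, 42, 53]
  42 <= 53: swap -> [47, 27, 42, 76, 71, 53]
Place pivot at 3: [47, 27, 42, 53, 71, 76]

Partitioned: [47, 27, 42, 53, 71, 76]


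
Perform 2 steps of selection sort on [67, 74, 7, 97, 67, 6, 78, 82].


Initial: [67, 74, 7, 97, 67, 6, 78, 82]
Step 1: min=6 at 5
  Swap: [6, 74, 7, 97, 67, 67, 78, 82]
Step 2: min=7 at 2
  Swap: [6, 7, 74, 97, 67, 67, 78, 82]

After 2 steps: [6, 7, 74, 97, 67, 67, 78, 82]


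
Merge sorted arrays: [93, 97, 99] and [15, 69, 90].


Take 15 from B
Take 69 from B
Take 90 from B

Merged: [15, 69, 90, 93, 97, 99]


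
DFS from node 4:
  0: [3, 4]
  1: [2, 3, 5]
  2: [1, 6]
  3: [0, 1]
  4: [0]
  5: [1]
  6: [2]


Visit 4, push [0]
Visit 0, push [3]
Visit 3, push [1]
Visit 1, push [5, 2]
Visit 2, push [6]
Visit 6, push []
Visit 5, push []

DFS order: [4, 0, 3, 1, 2, 6, 5]


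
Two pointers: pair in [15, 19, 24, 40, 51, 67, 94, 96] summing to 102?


lo=0(15)+hi=7(96)=111
lo=0(15)+hi=6(94)=109
lo=0(15)+hi=5(67)=82
lo=1(19)+hi=5(67)=86
lo=2(24)+hi=5(67)=91
lo=3(40)+hi=5(67)=107
lo=3(40)+hi=4(51)=91

No pair found


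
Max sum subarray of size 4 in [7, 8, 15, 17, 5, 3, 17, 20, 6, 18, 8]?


[0:4]: 47
[1:5]: 45
[2:6]: 40
[3:7]: 42
[4:8]: 45
[5:9]: 46
[6:10]: 61
[7:11]: 52

Max: 61 at [6:10]


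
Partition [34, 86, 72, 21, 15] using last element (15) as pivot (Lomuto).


Pivot: 15
Place pivot at 0: [15, 86, 72, 21, 34]

Partitioned: [15, 86, 72, 21, 34]


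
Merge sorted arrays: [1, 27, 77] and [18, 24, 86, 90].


Take 1 from A
Take 18 from B
Take 24 from B
Take 27 from A
Take 77 from A

Merged: [1, 18, 24, 27, 77, 86, 90]


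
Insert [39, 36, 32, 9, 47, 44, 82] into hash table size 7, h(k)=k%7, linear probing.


Insert 39: h=4 -> slot 4
Insert 36: h=1 -> slot 1
Insert 32: h=4, 1 probes -> slot 5
Insert 9: h=2 -> slot 2
Insert 47: h=5, 1 probes -> slot 6
Insert 44: h=2, 1 probes -> slot 3
Insert 82: h=5, 2 probes -> slot 0

Table: [82, 36, 9, 44, 39, 32, 47]


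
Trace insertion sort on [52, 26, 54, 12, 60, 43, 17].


Initial: [52, 26, 54, 12, 60, 43, 17]
Insert 26: [26, 52, 54, 12, 60, 43, 17]
Insert 54: [26, 52, 54, 12, 60, 43, 17]
Insert 12: [12, 26, 52, 54, 60, 43, 17]
Insert 60: [12, 26, 52, 54, 60, 43, 17]
Insert 43: [12, 26, 43, 52, 54, 60, 17]
Insert 17: [12, 17, 26, 43, 52, 54, 60]

Sorted: [12, 17, 26, 43, 52, 54, 60]


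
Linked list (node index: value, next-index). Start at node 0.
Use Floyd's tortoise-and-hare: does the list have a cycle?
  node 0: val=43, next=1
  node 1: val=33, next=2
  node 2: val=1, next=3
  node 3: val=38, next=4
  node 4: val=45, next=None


Floyd's tortoise (slow, +1) and hare (fast, +2):
  init: slow=0, fast=0
  step 1: slow=1, fast=2
  step 2: slow=2, fast=4
  step 3: fast -> None, no cycle

Cycle: no


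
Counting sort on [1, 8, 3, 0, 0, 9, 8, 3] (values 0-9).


Input: [1, 8, 3, 0, 0, 9, 8, 3]
Counts: [2, 1, 0, 2, 0, 0, 0, 0, 2, 1]

Sorted: [0, 0, 1, 3, 3, 8, 8, 9]


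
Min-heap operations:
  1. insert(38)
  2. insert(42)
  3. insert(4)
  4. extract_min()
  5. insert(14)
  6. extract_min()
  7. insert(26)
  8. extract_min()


insert(38) -> [38]
insert(42) -> [38, 42]
insert(4) -> [4, 42, 38]
extract_min()->4, [38, 42]
insert(14) -> [14, 42, 38]
extract_min()->14, [38, 42]
insert(26) -> [26, 42, 38]
extract_min()->26, [38, 42]

Final heap: [38, 42]


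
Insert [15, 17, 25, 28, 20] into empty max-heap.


Insert 15: [15]
Insert 17: [17, 15]
Insert 25: [25, 15, 17]
Insert 28: [28, 25, 17, 15]
Insert 20: [28, 25, 17, 15, 20]

Final heap: [28, 25, 17, 15, 20]


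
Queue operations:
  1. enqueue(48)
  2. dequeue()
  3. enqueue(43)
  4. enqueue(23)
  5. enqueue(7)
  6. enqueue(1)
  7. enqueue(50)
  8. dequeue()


enqueue(48) -> [48]
dequeue()->48, []
enqueue(43) -> [43]
enqueue(23) -> [43, 23]
enqueue(7) -> [43, 23, 7]
enqueue(1) -> [43, 23, 7, 1]
enqueue(50) -> [43, 23, 7, 1, 50]
dequeue()->43, [23, 7, 1, 50]

Final queue: [23, 7, 1, 50]


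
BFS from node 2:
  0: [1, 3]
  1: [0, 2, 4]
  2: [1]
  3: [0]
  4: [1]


Visit 2, enqueue [1]
Visit 1, enqueue [0, 4]
Visit 0, enqueue [3]
Visit 4, enqueue []
Visit 3, enqueue []

BFS order: [2, 1, 0, 4, 3]


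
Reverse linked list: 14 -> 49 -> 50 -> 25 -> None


Step 1: curr=14, set curr.next=prev(None) | reversed so far: 14
Step 2: curr=49, set curr.next=prev(14) | reversed so far: 49 -> 14
Step 3: curr=50, set curr.next=prev(49) | reversed so far: 50 -> 49 -> 14
Step 4: curr=25, set curr.next=prev(50) | reversed so far: 25 -> 50 -> 49 -> 14

25 -> 50 -> 49 -> 14 -> None


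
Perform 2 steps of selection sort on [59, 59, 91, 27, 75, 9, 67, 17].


Initial: [59, 59, 91, 27, 75, 9, 67, 17]
Step 1: min=9 at 5
  Swap: [9, 59, 91, 27, 75, 59, 67, 17]
Step 2: min=17 at 7
  Swap: [9, 17, 91, 27, 75, 59, 67, 59]

After 2 steps: [9, 17, 91, 27, 75, 59, 67, 59]


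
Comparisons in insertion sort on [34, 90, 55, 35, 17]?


Algorithm: insertion sort
Input: [34, 90, 55, 35, 17]
Sorted: [17, 34, 35, 55, 90]

10


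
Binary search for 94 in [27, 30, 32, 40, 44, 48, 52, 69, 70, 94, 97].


Step 1: lo=0, hi=10, mid=5, val=48
Step 2: lo=6, hi=10, mid=8, val=70
Step 3: lo=9, hi=10, mid=9, val=94

Found at index 9


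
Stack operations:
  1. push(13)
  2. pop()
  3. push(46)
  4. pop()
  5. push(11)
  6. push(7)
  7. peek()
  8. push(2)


push(13) -> [13]
pop()->13, []
push(46) -> [46]
pop()->46, []
push(11) -> [11]
push(7) -> [11, 7]
peek()->7
push(2) -> [11, 7, 2]

Final stack: [11, 7, 2]


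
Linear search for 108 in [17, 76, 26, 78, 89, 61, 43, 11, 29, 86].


i=0: 17!=108
i=1: 76!=108
i=2: 26!=108
i=3: 78!=108
i=4: 89!=108
i=5: 61!=108
i=6: 43!=108
i=7: 11!=108
i=8: 29!=108
i=9: 86!=108

Not found, 10 comps


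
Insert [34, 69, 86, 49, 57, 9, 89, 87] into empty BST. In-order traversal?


Insert 34: root
Insert 69: R from 34
Insert 86: R from 34 -> R from 69
Insert 49: R from 34 -> L from 69
Insert 57: R from 34 -> L from 69 -> R from 49
Insert 9: L from 34
Insert 89: R from 34 -> R from 69 -> R from 86
Insert 87: R from 34 -> R from 69 -> R from 86 -> L from 89

In-order: [9, 34, 49, 57, 69, 86, 87, 89]


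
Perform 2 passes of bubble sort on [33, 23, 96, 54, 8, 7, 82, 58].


Initial: [33, 23, 96, 54, 8, 7, 82, 58]
Pass 1: [23, 33, 54, 8, 7, 82, 58, 96] (6 swaps)
Pass 2: [23, 33, 8, 7, 54, 58, 82, 96] (3 swaps)

After 2 passes: [23, 33, 8, 7, 54, 58, 82, 96]


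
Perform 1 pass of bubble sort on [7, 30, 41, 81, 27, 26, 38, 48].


Initial: [7, 30, 41, 81, 27, 26, 38, 48]
Pass 1: [7, 30, 41, 27, 26, 38, 48, 81] (4 swaps)

After 1 pass: [7, 30, 41, 27, 26, 38, 48, 81]


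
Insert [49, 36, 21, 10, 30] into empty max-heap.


Insert 49: [49]
Insert 36: [49, 36]
Insert 21: [49, 36, 21]
Insert 10: [49, 36, 21, 10]
Insert 30: [49, 36, 21, 10, 30]

Final heap: [49, 36, 21, 10, 30]


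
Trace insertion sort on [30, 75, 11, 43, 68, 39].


Initial: [30, 75, 11, 43, 68, 39]
Insert 75: [30, 75, 11, 43, 68, 39]
Insert 11: [11, 30, 75, 43, 68, 39]
Insert 43: [11, 30, 43, 75, 68, 39]
Insert 68: [11, 30, 43, 68, 75, 39]
Insert 39: [11, 30, 39, 43, 68, 75]

Sorted: [11, 30, 39, 43, 68, 75]


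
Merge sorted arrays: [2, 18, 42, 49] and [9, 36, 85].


Take 2 from A
Take 9 from B
Take 18 from A
Take 36 from B
Take 42 from A
Take 49 from A

Merged: [2, 9, 18, 36, 42, 49, 85]


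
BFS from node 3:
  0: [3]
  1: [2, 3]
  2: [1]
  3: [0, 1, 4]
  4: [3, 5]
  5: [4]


Visit 3, enqueue [0, 1, 4]
Visit 0, enqueue []
Visit 1, enqueue [2]
Visit 4, enqueue [5]
Visit 2, enqueue []
Visit 5, enqueue []

BFS order: [3, 0, 1, 4, 2, 5]


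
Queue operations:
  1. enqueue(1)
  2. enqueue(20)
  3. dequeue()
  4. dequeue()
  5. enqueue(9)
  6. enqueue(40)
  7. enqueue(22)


enqueue(1) -> [1]
enqueue(20) -> [1, 20]
dequeue()->1, [20]
dequeue()->20, []
enqueue(9) -> [9]
enqueue(40) -> [9, 40]
enqueue(22) -> [9, 40, 22]

Final queue: [9, 40, 22]


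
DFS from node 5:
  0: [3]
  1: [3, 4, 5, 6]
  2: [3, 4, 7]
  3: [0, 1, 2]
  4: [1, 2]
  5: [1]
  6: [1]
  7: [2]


Visit 5, push [1]
Visit 1, push [6, 4, 3]
Visit 3, push [2, 0]
Visit 0, push []
Visit 2, push [7, 4]
Visit 4, push []
Visit 7, push []
Visit 6, push []

DFS order: [5, 1, 3, 0, 2, 4, 7, 6]


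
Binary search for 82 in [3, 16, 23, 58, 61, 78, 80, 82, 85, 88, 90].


Step 1: lo=0, hi=10, mid=5, val=78
Step 2: lo=6, hi=10, mid=8, val=85
Step 3: lo=6, hi=7, mid=6, val=80
Step 4: lo=7, hi=7, mid=7, val=82

Found at index 7


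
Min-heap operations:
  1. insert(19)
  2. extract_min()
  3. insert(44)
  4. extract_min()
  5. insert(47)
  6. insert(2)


insert(19) -> [19]
extract_min()->19, []
insert(44) -> [44]
extract_min()->44, []
insert(47) -> [47]
insert(2) -> [2, 47]

Final heap: [2, 47]


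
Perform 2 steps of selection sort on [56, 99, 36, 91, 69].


Initial: [56, 99, 36, 91, 69]
Step 1: min=36 at 2
  Swap: [36, 99, 56, 91, 69]
Step 2: min=56 at 2
  Swap: [36, 56, 99, 91, 69]

After 2 steps: [36, 56, 99, 91, 69]


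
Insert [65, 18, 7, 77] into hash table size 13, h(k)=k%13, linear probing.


Insert 65: h=0 -> slot 0
Insert 18: h=5 -> slot 5
Insert 7: h=7 -> slot 7
Insert 77: h=12 -> slot 12

Table: [65, None, None, None, None, 18, None, 7, None, None, None, None, 77]


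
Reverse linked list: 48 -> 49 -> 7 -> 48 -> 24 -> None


Step 1: curr=48, set curr.next=prev(None) | reversed so far: 48
Step 2: curr=49, set curr.next=prev(48) | reversed so far: 49 -> 48
Step 3: curr=7, set curr.next=prev(49) | reversed so far: 7 -> 49 -> 48
Step 4: curr=48, set curr.next=prev(7) | reversed so far: 48 -> 7 -> 49 -> 48
Step 5: curr=24, set curr.next=prev(48) | reversed so far: 24 -> 48 -> 7 -> 49 -> 48

24 -> 48 -> 7 -> 49 -> 48 -> None


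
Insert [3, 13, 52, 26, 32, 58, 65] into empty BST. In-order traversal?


Insert 3: root
Insert 13: R from 3
Insert 52: R from 3 -> R from 13
Insert 26: R from 3 -> R from 13 -> L from 52
Insert 32: R from 3 -> R from 13 -> L from 52 -> R from 26
Insert 58: R from 3 -> R from 13 -> R from 52
Insert 65: R from 3 -> R from 13 -> R from 52 -> R from 58

In-order: [3, 13, 26, 32, 52, 58, 65]


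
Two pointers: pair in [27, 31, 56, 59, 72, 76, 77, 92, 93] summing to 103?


lo=0(27)+hi=8(93)=120
lo=0(27)+hi=7(92)=119
lo=0(27)+hi=6(77)=104
lo=0(27)+hi=5(76)=103

Yes: 27+76=103


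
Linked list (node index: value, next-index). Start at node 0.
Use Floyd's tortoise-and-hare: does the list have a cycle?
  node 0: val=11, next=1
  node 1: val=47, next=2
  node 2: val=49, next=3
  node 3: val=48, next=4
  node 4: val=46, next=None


Floyd's tortoise (slow, +1) and hare (fast, +2):
  init: slow=0, fast=0
  step 1: slow=1, fast=2
  step 2: slow=2, fast=4
  step 3: fast -> None, no cycle

Cycle: no


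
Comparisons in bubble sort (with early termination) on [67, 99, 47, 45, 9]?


Algorithm: bubble sort (with early termination)
Input: [67, 99, 47, 45, 9]
Sorted: [9, 45, 47, 67, 99]

10


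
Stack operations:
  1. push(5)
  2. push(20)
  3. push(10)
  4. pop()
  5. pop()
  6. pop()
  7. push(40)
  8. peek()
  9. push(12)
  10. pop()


push(5) -> [5]
push(20) -> [5, 20]
push(10) -> [5, 20, 10]
pop()->10, [5, 20]
pop()->20, [5]
pop()->5, []
push(40) -> [40]
peek()->40
push(12) -> [40, 12]
pop()->12, [40]

Final stack: [40]


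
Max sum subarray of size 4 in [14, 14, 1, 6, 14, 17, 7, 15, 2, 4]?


[0:4]: 35
[1:5]: 35
[2:6]: 38
[3:7]: 44
[4:8]: 53
[5:9]: 41
[6:10]: 28

Max: 53 at [4:8]


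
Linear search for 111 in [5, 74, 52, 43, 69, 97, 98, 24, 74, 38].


i=0: 5!=111
i=1: 74!=111
i=2: 52!=111
i=3: 43!=111
i=4: 69!=111
i=5: 97!=111
i=6: 98!=111
i=7: 24!=111
i=8: 74!=111
i=9: 38!=111

Not found, 10 comps


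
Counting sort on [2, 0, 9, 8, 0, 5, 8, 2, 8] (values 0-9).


Input: [2, 0, 9, 8, 0, 5, 8, 2, 8]
Counts: [2, 0, 2, 0, 0, 1, 0, 0, 3, 1]

Sorted: [0, 0, 2, 2, 5, 8, 8, 8, 9]


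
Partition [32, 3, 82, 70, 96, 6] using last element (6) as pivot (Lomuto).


Pivot: 6
  3 <= 6: swap -> [3, 32, 82, 70, 96, 6]
Place pivot at 1: [3, 6, 82, 70, 96, 32]

Partitioned: [3, 6, 82, 70, 96, 32]


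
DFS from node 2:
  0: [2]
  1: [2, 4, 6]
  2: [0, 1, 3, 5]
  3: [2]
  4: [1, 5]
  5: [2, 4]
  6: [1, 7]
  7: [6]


Visit 2, push [5, 3, 1, 0]
Visit 0, push []
Visit 1, push [6, 4]
Visit 4, push [5]
Visit 5, push []
Visit 6, push [7]
Visit 7, push []
Visit 3, push []

DFS order: [2, 0, 1, 4, 5, 6, 7, 3]


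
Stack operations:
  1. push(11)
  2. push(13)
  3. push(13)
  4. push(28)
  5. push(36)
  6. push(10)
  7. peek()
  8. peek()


push(11) -> [11]
push(13) -> [11, 13]
push(13) -> [11, 13, 13]
push(28) -> [11, 13, 13, 28]
push(36) -> [11, 13, 13, 28, 36]
push(10) -> [11, 13, 13, 28, 36, 10]
peek()->10
peek()->10

Final stack: [11, 13, 13, 28, 36, 10]


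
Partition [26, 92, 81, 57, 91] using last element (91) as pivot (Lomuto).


Pivot: 91
  26 <= 91: advance i (no swap)
  81 <= 91: swap -> [26, 81, 92, 57, 91]
  57 <= 91: swap -> [26, 81, 57, 92, 91]
Place pivot at 3: [26, 81, 57, 91, 92]

Partitioned: [26, 81, 57, 91, 92]


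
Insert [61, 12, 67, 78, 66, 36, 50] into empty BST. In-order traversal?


Insert 61: root
Insert 12: L from 61
Insert 67: R from 61
Insert 78: R from 61 -> R from 67
Insert 66: R from 61 -> L from 67
Insert 36: L from 61 -> R from 12
Insert 50: L from 61 -> R from 12 -> R from 36

In-order: [12, 36, 50, 61, 66, 67, 78]


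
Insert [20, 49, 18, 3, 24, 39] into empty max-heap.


Insert 20: [20]
Insert 49: [49, 20]
Insert 18: [49, 20, 18]
Insert 3: [49, 20, 18, 3]
Insert 24: [49, 24, 18, 3, 20]
Insert 39: [49, 24, 39, 3, 20, 18]

Final heap: [49, 24, 39, 3, 20, 18]


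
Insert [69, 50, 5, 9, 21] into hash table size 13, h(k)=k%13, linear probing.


Insert 69: h=4 -> slot 4
Insert 50: h=11 -> slot 11
Insert 5: h=5 -> slot 5
Insert 9: h=9 -> slot 9
Insert 21: h=8 -> slot 8

Table: [None, None, None, None, 69, 5, None, None, 21, 9, None, 50, None]


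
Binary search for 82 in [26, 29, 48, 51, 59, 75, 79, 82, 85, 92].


Step 1: lo=0, hi=9, mid=4, val=59
Step 2: lo=5, hi=9, mid=7, val=82

Found at index 7


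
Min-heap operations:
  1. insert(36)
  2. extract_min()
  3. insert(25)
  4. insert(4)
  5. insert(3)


insert(36) -> [36]
extract_min()->36, []
insert(25) -> [25]
insert(4) -> [4, 25]
insert(3) -> [3, 25, 4]

Final heap: [3, 25, 4]


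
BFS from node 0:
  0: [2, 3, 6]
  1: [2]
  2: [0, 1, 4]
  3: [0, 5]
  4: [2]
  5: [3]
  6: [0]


Visit 0, enqueue [2, 3, 6]
Visit 2, enqueue [1, 4]
Visit 3, enqueue [5]
Visit 6, enqueue []
Visit 1, enqueue []
Visit 4, enqueue []
Visit 5, enqueue []

BFS order: [0, 2, 3, 6, 1, 4, 5]


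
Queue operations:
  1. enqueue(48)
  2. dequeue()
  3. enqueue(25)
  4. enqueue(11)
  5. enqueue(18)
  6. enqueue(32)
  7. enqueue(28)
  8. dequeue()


enqueue(48) -> [48]
dequeue()->48, []
enqueue(25) -> [25]
enqueue(11) -> [25, 11]
enqueue(18) -> [25, 11, 18]
enqueue(32) -> [25, 11, 18, 32]
enqueue(28) -> [25, 11, 18, 32, 28]
dequeue()->25, [11, 18, 32, 28]

Final queue: [11, 18, 32, 28]


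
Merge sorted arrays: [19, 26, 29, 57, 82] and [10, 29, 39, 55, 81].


Take 10 from B
Take 19 from A
Take 26 from A
Take 29 from A
Take 29 from B
Take 39 from B
Take 55 from B
Take 57 from A
Take 81 from B

Merged: [10, 19, 26, 29, 29, 39, 55, 57, 81, 82]


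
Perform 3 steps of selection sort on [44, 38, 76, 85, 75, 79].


Initial: [44, 38, 76, 85, 75, 79]
Step 1: min=38 at 1
  Swap: [38, 44, 76, 85, 75, 79]
Step 2: min=44 at 1
  Swap: [38, 44, 76, 85, 75, 79]
Step 3: min=75 at 4
  Swap: [38, 44, 75, 85, 76, 79]

After 3 steps: [38, 44, 75, 85, 76, 79]


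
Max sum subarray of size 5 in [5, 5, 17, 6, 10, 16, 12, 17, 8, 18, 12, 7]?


[0:5]: 43
[1:6]: 54
[2:7]: 61
[3:8]: 61
[4:9]: 63
[5:10]: 71
[6:11]: 67
[7:12]: 62

Max: 71 at [5:10]


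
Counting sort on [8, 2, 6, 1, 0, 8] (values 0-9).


Input: [8, 2, 6, 1, 0, 8]
Counts: [1, 1, 1, 0, 0, 0, 1, 0, 2, 0]

Sorted: [0, 1, 2, 6, 8, 8]


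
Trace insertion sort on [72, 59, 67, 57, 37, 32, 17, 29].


Initial: [72, 59, 67, 57, 37, 32, 17, 29]
Insert 59: [59, 72, 67, 57, 37, 32, 17, 29]
Insert 67: [59, 67, 72, 57, 37, 32, 17, 29]
Insert 57: [57, 59, 67, 72, 37, 32, 17, 29]
Insert 37: [37, 57, 59, 67, 72, 32, 17, 29]
Insert 32: [32, 37, 57, 59, 67, 72, 17, 29]
Insert 17: [17, 32, 37, 57, 59, 67, 72, 29]
Insert 29: [17, 29, 32, 37, 57, 59, 67, 72]

Sorted: [17, 29, 32, 37, 57, 59, 67, 72]


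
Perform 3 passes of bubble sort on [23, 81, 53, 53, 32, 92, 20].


Initial: [23, 81, 53, 53, 32, 92, 20]
Pass 1: [23, 53, 53, 32, 81, 20, 92] (4 swaps)
Pass 2: [23, 53, 32, 53, 20, 81, 92] (2 swaps)
Pass 3: [23, 32, 53, 20, 53, 81, 92] (2 swaps)

After 3 passes: [23, 32, 53, 20, 53, 81, 92]


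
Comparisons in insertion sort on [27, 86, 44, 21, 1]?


Algorithm: insertion sort
Input: [27, 86, 44, 21, 1]
Sorted: [1, 21, 27, 44, 86]

10


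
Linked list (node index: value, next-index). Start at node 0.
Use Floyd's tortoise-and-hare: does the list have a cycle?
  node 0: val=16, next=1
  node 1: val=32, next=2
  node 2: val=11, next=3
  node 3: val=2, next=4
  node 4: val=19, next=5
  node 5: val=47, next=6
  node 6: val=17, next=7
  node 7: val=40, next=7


Floyd's tortoise (slow, +1) and hare (fast, +2):
  init: slow=0, fast=0
  step 1: slow=1, fast=2
  step 2: slow=2, fast=4
  step 3: slow=3, fast=6
  step 4: slow=4, fast=7
  step 5: slow=5, fast=7
  step 6: slow=6, fast=7
  step 7: slow=7, fast=7
  slow == fast at node 7: cycle detected

Cycle: yes


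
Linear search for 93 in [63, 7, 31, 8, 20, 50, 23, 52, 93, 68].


i=0: 63!=93
i=1: 7!=93
i=2: 31!=93
i=3: 8!=93
i=4: 20!=93
i=5: 50!=93
i=6: 23!=93
i=7: 52!=93
i=8: 93==93 found!

Found at 8, 9 comps


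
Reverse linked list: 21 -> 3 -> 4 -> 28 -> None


Step 1: curr=21, set curr.next=prev(None) | reversed so far: 21
Step 2: curr=3, set curr.next=prev(21) | reversed so far: 3 -> 21
Step 3: curr=4, set curr.next=prev(3) | reversed so far: 4 -> 3 -> 21
Step 4: curr=28, set curr.next=prev(4) | reversed so far: 28 -> 4 -> 3 -> 21

28 -> 4 -> 3 -> 21 -> None


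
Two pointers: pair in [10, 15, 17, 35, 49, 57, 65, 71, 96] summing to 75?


lo=0(10)+hi=8(96)=106
lo=0(10)+hi=7(71)=81
lo=0(10)+hi=6(65)=75

Yes: 10+65=75


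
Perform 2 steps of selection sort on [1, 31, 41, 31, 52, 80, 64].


Initial: [1, 31, 41, 31, 52, 80, 64]
Step 1: min=1 at 0
  Swap: [1, 31, 41, 31, 52, 80, 64]
Step 2: min=31 at 1
  Swap: [1, 31, 41, 31, 52, 80, 64]

After 2 steps: [1, 31, 41, 31, 52, 80, 64]


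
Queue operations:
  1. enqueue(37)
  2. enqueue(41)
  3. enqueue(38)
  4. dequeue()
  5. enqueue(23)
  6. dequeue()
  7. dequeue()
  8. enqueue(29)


enqueue(37) -> [37]
enqueue(41) -> [37, 41]
enqueue(38) -> [37, 41, 38]
dequeue()->37, [41, 38]
enqueue(23) -> [41, 38, 23]
dequeue()->41, [38, 23]
dequeue()->38, [23]
enqueue(29) -> [23, 29]

Final queue: [23, 29]


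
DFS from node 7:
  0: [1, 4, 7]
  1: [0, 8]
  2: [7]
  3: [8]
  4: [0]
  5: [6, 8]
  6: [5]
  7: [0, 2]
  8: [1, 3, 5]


Visit 7, push [2, 0]
Visit 0, push [4, 1]
Visit 1, push [8]
Visit 8, push [5, 3]
Visit 3, push []
Visit 5, push [6]
Visit 6, push []
Visit 4, push []
Visit 2, push []

DFS order: [7, 0, 1, 8, 3, 5, 6, 4, 2]


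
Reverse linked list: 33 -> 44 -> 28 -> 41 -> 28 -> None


Step 1: curr=33, set curr.next=prev(None) | reversed so far: 33
Step 2: curr=44, set curr.next=prev(33) | reversed so far: 44 -> 33
Step 3: curr=28, set curr.next=prev(44) | reversed so far: 28 -> 44 -> 33
Step 4: curr=41, set curr.next=prev(28) | reversed so far: 41 -> 28 -> 44 -> 33
Step 5: curr=28, set curr.next=prev(41) | reversed so far: 28 -> 41 -> 28 -> 44 -> 33

28 -> 41 -> 28 -> 44 -> 33 -> None


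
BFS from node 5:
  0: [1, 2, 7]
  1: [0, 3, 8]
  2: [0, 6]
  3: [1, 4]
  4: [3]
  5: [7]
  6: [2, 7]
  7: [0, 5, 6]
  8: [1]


Visit 5, enqueue [7]
Visit 7, enqueue [0, 6]
Visit 0, enqueue [1, 2]
Visit 6, enqueue []
Visit 1, enqueue [3, 8]
Visit 2, enqueue []
Visit 3, enqueue [4]
Visit 8, enqueue []
Visit 4, enqueue []

BFS order: [5, 7, 0, 6, 1, 2, 3, 8, 4]


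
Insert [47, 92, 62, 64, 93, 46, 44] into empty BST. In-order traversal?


Insert 47: root
Insert 92: R from 47
Insert 62: R from 47 -> L from 92
Insert 64: R from 47 -> L from 92 -> R from 62
Insert 93: R from 47 -> R from 92
Insert 46: L from 47
Insert 44: L from 47 -> L from 46

In-order: [44, 46, 47, 62, 64, 92, 93]


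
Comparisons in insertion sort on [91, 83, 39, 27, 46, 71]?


Algorithm: insertion sort
Input: [91, 83, 39, 27, 46, 71]
Sorted: [27, 39, 46, 71, 83, 91]

12


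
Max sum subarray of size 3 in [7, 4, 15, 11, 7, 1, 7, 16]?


[0:3]: 26
[1:4]: 30
[2:5]: 33
[3:6]: 19
[4:7]: 15
[5:8]: 24

Max: 33 at [2:5]


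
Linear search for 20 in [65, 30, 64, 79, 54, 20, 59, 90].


i=0: 65!=20
i=1: 30!=20
i=2: 64!=20
i=3: 79!=20
i=4: 54!=20
i=5: 20==20 found!

Found at 5, 6 comps


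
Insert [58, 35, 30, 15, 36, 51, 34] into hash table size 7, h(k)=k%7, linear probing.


Insert 58: h=2 -> slot 2
Insert 35: h=0 -> slot 0
Insert 30: h=2, 1 probes -> slot 3
Insert 15: h=1 -> slot 1
Insert 36: h=1, 3 probes -> slot 4
Insert 51: h=2, 3 probes -> slot 5
Insert 34: h=6 -> slot 6

Table: [35, 15, 58, 30, 36, 51, 34]


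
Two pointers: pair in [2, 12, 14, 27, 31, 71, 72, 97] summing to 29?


lo=0(2)+hi=7(97)=99
lo=0(2)+hi=6(72)=74
lo=0(2)+hi=5(71)=73
lo=0(2)+hi=4(31)=33
lo=0(2)+hi=3(27)=29

Yes: 2+27=29


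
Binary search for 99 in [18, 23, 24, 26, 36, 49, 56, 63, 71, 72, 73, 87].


Step 1: lo=0, hi=11, mid=5, val=49
Step 2: lo=6, hi=11, mid=8, val=71
Step 3: lo=9, hi=11, mid=10, val=73
Step 4: lo=11, hi=11, mid=11, val=87

Not found


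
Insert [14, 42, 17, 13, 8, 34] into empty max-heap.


Insert 14: [14]
Insert 42: [42, 14]
Insert 17: [42, 14, 17]
Insert 13: [42, 14, 17, 13]
Insert 8: [42, 14, 17, 13, 8]
Insert 34: [42, 14, 34, 13, 8, 17]

Final heap: [42, 14, 34, 13, 8, 17]


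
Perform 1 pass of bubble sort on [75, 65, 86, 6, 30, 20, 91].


Initial: [75, 65, 86, 6, 30, 20, 91]
Pass 1: [65, 75, 6, 30, 20, 86, 91] (4 swaps)

After 1 pass: [65, 75, 6, 30, 20, 86, 91]


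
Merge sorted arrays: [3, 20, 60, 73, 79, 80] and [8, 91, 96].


Take 3 from A
Take 8 from B
Take 20 from A
Take 60 from A
Take 73 from A
Take 79 from A
Take 80 from A

Merged: [3, 8, 20, 60, 73, 79, 80, 91, 96]


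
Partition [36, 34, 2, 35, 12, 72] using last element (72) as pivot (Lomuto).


Pivot: 72
  36 <= 72: advance i (no swap)
  34 <= 72: advance i (no swap)
  2 <= 72: advance i (no swap)
  35 <= 72: advance i (no swap)
  12 <= 72: advance i (no swap)
Place pivot at 5: [36, 34, 2, 35, 12, 72]

Partitioned: [36, 34, 2, 35, 12, 72]


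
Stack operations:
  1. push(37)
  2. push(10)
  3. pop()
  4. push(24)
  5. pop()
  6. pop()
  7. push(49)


push(37) -> [37]
push(10) -> [37, 10]
pop()->10, [37]
push(24) -> [37, 24]
pop()->24, [37]
pop()->37, []
push(49) -> [49]

Final stack: [49]


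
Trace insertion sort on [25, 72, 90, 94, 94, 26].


Initial: [25, 72, 90, 94, 94, 26]
Insert 72: [25, 72, 90, 94, 94, 26]
Insert 90: [25, 72, 90, 94, 94, 26]
Insert 94: [25, 72, 90, 94, 94, 26]
Insert 94: [25, 72, 90, 94, 94, 26]
Insert 26: [25, 26, 72, 90, 94, 94]

Sorted: [25, 26, 72, 90, 94, 94]


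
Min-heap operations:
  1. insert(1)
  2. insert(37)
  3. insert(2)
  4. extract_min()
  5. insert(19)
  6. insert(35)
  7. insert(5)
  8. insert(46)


insert(1) -> [1]
insert(37) -> [1, 37]
insert(2) -> [1, 37, 2]
extract_min()->1, [2, 37]
insert(19) -> [2, 37, 19]
insert(35) -> [2, 35, 19, 37]
insert(5) -> [2, 5, 19, 37, 35]
insert(46) -> [2, 5, 19, 37, 35, 46]

Final heap: [2, 5, 19, 37, 35, 46]


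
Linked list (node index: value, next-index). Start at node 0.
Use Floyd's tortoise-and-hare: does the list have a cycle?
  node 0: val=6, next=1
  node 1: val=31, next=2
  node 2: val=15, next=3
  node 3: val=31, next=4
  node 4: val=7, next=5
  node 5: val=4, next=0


Floyd's tortoise (slow, +1) and hare (fast, +2):
  init: slow=0, fast=0
  step 1: slow=1, fast=2
  step 2: slow=2, fast=4
  step 3: slow=3, fast=0
  step 4: slow=4, fast=2
  step 5: slow=5, fast=4
  step 6: slow=0, fast=0
  slow == fast at node 0: cycle detected

Cycle: yes


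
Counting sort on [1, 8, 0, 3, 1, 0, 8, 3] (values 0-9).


Input: [1, 8, 0, 3, 1, 0, 8, 3]
Counts: [2, 2, 0, 2, 0, 0, 0, 0, 2, 0]

Sorted: [0, 0, 1, 1, 3, 3, 8, 8]


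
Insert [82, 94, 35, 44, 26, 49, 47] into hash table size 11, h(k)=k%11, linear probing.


Insert 82: h=5 -> slot 5
Insert 94: h=6 -> slot 6
Insert 35: h=2 -> slot 2
Insert 44: h=0 -> slot 0
Insert 26: h=4 -> slot 4
Insert 49: h=5, 2 probes -> slot 7
Insert 47: h=3 -> slot 3

Table: [44, None, 35, 47, 26, 82, 94, 49, None, None, None]


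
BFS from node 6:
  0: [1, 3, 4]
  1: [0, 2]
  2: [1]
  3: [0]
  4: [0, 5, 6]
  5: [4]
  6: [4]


Visit 6, enqueue [4]
Visit 4, enqueue [0, 5]
Visit 0, enqueue [1, 3]
Visit 5, enqueue []
Visit 1, enqueue [2]
Visit 3, enqueue []
Visit 2, enqueue []

BFS order: [6, 4, 0, 5, 1, 3, 2]


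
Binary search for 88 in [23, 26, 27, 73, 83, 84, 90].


Step 1: lo=0, hi=6, mid=3, val=73
Step 2: lo=4, hi=6, mid=5, val=84
Step 3: lo=6, hi=6, mid=6, val=90

Not found


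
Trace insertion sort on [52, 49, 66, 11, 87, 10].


Initial: [52, 49, 66, 11, 87, 10]
Insert 49: [49, 52, 66, 11, 87, 10]
Insert 66: [49, 52, 66, 11, 87, 10]
Insert 11: [11, 49, 52, 66, 87, 10]
Insert 87: [11, 49, 52, 66, 87, 10]
Insert 10: [10, 11, 49, 52, 66, 87]

Sorted: [10, 11, 49, 52, 66, 87]


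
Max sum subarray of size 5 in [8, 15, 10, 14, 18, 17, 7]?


[0:5]: 65
[1:6]: 74
[2:7]: 66

Max: 74 at [1:6]


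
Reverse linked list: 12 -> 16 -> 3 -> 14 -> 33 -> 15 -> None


Step 1: curr=12, set curr.next=prev(None) | reversed so far: 12
Step 2: curr=16, set curr.next=prev(12) | reversed so far: 16 -> 12
Step 3: curr=3, set curr.next=prev(16) | reversed so far: 3 -> 16 -> 12
Step 4: curr=14, set curr.next=prev(3) | reversed so far: 14 -> 3 -> 16 -> 12
Step 5: curr=33, set curr.next=prev(14) | reversed so far: 33 -> 14 -> 3 -> 16 -> 12
Step 6: curr=15, set curr.next=prev(33) | reversed so far: 15 -> 33 -> 14 -> 3 -> 16 -> 12

15 -> 33 -> 14 -> 3 -> 16 -> 12 -> None


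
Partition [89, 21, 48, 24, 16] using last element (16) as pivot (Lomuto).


Pivot: 16
Place pivot at 0: [16, 21, 48, 24, 89]

Partitioned: [16, 21, 48, 24, 89]


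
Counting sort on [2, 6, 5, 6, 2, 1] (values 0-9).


Input: [2, 6, 5, 6, 2, 1]
Counts: [0, 1, 2, 0, 0, 1, 2, 0, 0, 0]

Sorted: [1, 2, 2, 5, 6, 6]


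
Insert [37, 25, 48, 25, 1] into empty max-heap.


Insert 37: [37]
Insert 25: [37, 25]
Insert 48: [48, 25, 37]
Insert 25: [48, 25, 37, 25]
Insert 1: [48, 25, 37, 25, 1]

Final heap: [48, 25, 37, 25, 1]


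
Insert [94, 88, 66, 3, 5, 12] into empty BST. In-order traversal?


Insert 94: root
Insert 88: L from 94
Insert 66: L from 94 -> L from 88
Insert 3: L from 94 -> L from 88 -> L from 66
Insert 5: L from 94 -> L from 88 -> L from 66 -> R from 3
Insert 12: L from 94 -> L from 88 -> L from 66 -> R from 3 -> R from 5

In-order: [3, 5, 12, 66, 88, 94]


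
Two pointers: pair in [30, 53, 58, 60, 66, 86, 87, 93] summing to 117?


lo=0(30)+hi=7(93)=123
lo=0(30)+hi=6(87)=117

Yes: 30+87=117


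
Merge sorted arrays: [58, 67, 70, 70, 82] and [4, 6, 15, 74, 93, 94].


Take 4 from B
Take 6 from B
Take 15 from B
Take 58 from A
Take 67 from A
Take 70 from A
Take 70 from A
Take 74 from B
Take 82 from A

Merged: [4, 6, 15, 58, 67, 70, 70, 74, 82, 93, 94]


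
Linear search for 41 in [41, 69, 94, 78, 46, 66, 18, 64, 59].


i=0: 41==41 found!

Found at 0, 1 comps


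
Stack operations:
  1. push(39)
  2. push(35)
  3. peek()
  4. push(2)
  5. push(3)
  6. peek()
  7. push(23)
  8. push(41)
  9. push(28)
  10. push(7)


push(39) -> [39]
push(35) -> [39, 35]
peek()->35
push(2) -> [39, 35, 2]
push(3) -> [39, 35, 2, 3]
peek()->3
push(23) -> [39, 35, 2, 3, 23]
push(41) -> [39, 35, 2, 3, 23, 41]
push(28) -> [39, 35, 2, 3, 23, 41, 28]
push(7) -> [39, 35, 2, 3, 23, 41, 28, 7]

Final stack: [39, 35, 2, 3, 23, 41, 28, 7]


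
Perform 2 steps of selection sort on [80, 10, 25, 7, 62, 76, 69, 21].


Initial: [80, 10, 25, 7, 62, 76, 69, 21]
Step 1: min=7 at 3
  Swap: [7, 10, 25, 80, 62, 76, 69, 21]
Step 2: min=10 at 1
  Swap: [7, 10, 25, 80, 62, 76, 69, 21]

After 2 steps: [7, 10, 25, 80, 62, 76, 69, 21]


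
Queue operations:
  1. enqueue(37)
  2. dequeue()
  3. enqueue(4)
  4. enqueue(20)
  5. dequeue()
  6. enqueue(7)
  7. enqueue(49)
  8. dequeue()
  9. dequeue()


enqueue(37) -> [37]
dequeue()->37, []
enqueue(4) -> [4]
enqueue(20) -> [4, 20]
dequeue()->4, [20]
enqueue(7) -> [20, 7]
enqueue(49) -> [20, 7, 49]
dequeue()->20, [7, 49]
dequeue()->7, [49]

Final queue: [49]


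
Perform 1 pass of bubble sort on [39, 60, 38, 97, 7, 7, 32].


Initial: [39, 60, 38, 97, 7, 7, 32]
Pass 1: [39, 38, 60, 7, 7, 32, 97] (4 swaps)

After 1 pass: [39, 38, 60, 7, 7, 32, 97]


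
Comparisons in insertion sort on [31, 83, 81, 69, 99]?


Algorithm: insertion sort
Input: [31, 83, 81, 69, 99]
Sorted: [31, 69, 81, 83, 99]

7


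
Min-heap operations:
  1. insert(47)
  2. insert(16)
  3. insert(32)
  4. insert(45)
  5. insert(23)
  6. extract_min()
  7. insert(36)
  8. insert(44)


insert(47) -> [47]
insert(16) -> [16, 47]
insert(32) -> [16, 47, 32]
insert(45) -> [16, 45, 32, 47]
insert(23) -> [16, 23, 32, 47, 45]
extract_min()->16, [23, 45, 32, 47]
insert(36) -> [23, 36, 32, 47, 45]
insert(44) -> [23, 36, 32, 47, 45, 44]

Final heap: [23, 36, 32, 47, 45, 44]


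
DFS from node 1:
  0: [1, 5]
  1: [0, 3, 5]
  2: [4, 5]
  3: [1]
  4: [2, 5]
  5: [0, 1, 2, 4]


Visit 1, push [5, 3, 0]
Visit 0, push [5]
Visit 5, push [4, 2]
Visit 2, push [4]
Visit 4, push []
Visit 3, push []

DFS order: [1, 0, 5, 2, 4, 3]


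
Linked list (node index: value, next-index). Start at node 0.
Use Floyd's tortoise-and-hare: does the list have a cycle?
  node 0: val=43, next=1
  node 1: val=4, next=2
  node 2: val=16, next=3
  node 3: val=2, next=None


Floyd's tortoise (slow, +1) and hare (fast, +2):
  init: slow=0, fast=0
  step 1: slow=1, fast=2
  step 2: fast 2->3->None, no cycle

Cycle: no


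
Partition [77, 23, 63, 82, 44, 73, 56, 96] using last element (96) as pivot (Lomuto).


Pivot: 96
  77 <= 96: advance i (no swap)
  23 <= 96: advance i (no swap)
  63 <= 96: advance i (no swap)
  82 <= 96: advance i (no swap)
  44 <= 96: advance i (no swap)
  73 <= 96: advance i (no swap)
  56 <= 96: advance i (no swap)
Place pivot at 7: [77, 23, 63, 82, 44, 73, 56, 96]

Partitioned: [77, 23, 63, 82, 44, 73, 56, 96]


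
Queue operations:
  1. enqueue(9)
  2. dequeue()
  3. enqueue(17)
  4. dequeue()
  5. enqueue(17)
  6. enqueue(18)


enqueue(9) -> [9]
dequeue()->9, []
enqueue(17) -> [17]
dequeue()->17, []
enqueue(17) -> [17]
enqueue(18) -> [17, 18]

Final queue: [17, 18]


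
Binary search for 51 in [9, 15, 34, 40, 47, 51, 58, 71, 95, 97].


Step 1: lo=0, hi=9, mid=4, val=47
Step 2: lo=5, hi=9, mid=7, val=71
Step 3: lo=5, hi=6, mid=5, val=51

Found at index 5


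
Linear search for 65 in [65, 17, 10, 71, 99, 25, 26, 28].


i=0: 65==65 found!

Found at 0, 1 comps


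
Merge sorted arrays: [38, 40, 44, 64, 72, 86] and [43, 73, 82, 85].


Take 38 from A
Take 40 from A
Take 43 from B
Take 44 from A
Take 64 from A
Take 72 from A
Take 73 from B
Take 82 from B
Take 85 from B

Merged: [38, 40, 43, 44, 64, 72, 73, 82, 85, 86]


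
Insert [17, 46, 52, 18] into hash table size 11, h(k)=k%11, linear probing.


Insert 17: h=6 -> slot 6
Insert 46: h=2 -> slot 2
Insert 52: h=8 -> slot 8
Insert 18: h=7 -> slot 7

Table: [None, None, 46, None, None, None, 17, 18, 52, None, None]


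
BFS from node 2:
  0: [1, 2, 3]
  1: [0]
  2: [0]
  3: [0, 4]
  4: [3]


Visit 2, enqueue [0]
Visit 0, enqueue [1, 3]
Visit 1, enqueue []
Visit 3, enqueue [4]
Visit 4, enqueue []

BFS order: [2, 0, 1, 3, 4]


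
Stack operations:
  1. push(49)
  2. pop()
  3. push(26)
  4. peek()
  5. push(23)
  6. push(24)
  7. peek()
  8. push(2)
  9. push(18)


push(49) -> [49]
pop()->49, []
push(26) -> [26]
peek()->26
push(23) -> [26, 23]
push(24) -> [26, 23, 24]
peek()->24
push(2) -> [26, 23, 24, 2]
push(18) -> [26, 23, 24, 2, 18]

Final stack: [26, 23, 24, 2, 18]


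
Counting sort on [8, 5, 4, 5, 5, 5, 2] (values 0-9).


Input: [8, 5, 4, 5, 5, 5, 2]
Counts: [0, 0, 1, 0, 1, 4, 0, 0, 1, 0]

Sorted: [2, 4, 5, 5, 5, 5, 8]


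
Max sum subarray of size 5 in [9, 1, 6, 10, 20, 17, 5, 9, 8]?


[0:5]: 46
[1:6]: 54
[2:7]: 58
[3:8]: 61
[4:9]: 59

Max: 61 at [3:8]


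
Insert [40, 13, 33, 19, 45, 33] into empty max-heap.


Insert 40: [40]
Insert 13: [40, 13]
Insert 33: [40, 13, 33]
Insert 19: [40, 19, 33, 13]
Insert 45: [45, 40, 33, 13, 19]
Insert 33: [45, 40, 33, 13, 19, 33]

Final heap: [45, 40, 33, 13, 19, 33]


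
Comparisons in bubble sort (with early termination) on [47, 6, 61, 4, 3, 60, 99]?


Algorithm: bubble sort (with early termination)
Input: [47, 6, 61, 4, 3, 60, 99]
Sorted: [3, 4, 6, 47, 60, 61, 99]

20


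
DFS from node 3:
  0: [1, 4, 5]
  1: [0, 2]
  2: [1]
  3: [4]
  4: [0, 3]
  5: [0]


Visit 3, push [4]
Visit 4, push [0]
Visit 0, push [5, 1]
Visit 1, push [2]
Visit 2, push []
Visit 5, push []

DFS order: [3, 4, 0, 1, 2, 5]


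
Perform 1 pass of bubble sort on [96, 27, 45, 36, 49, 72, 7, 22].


Initial: [96, 27, 45, 36, 49, 72, 7, 22]
Pass 1: [27, 45, 36, 49, 72, 7, 22, 96] (7 swaps)

After 1 pass: [27, 45, 36, 49, 72, 7, 22, 96]


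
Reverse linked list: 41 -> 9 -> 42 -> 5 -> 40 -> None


Step 1: curr=41, set curr.next=prev(None) | reversed so far: 41
Step 2: curr=9, set curr.next=prev(41) | reversed so far: 9 -> 41
Step 3: curr=42, set curr.next=prev(9) | reversed so far: 42 -> 9 -> 41
Step 4: curr=5, set curr.next=prev(42) | reversed so far: 5 -> 42 -> 9 -> 41
Step 5: curr=40, set curr.next=prev(5) | reversed so far: 40 -> 5 -> 42 -> 9 -> 41

40 -> 5 -> 42 -> 9 -> 41 -> None
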